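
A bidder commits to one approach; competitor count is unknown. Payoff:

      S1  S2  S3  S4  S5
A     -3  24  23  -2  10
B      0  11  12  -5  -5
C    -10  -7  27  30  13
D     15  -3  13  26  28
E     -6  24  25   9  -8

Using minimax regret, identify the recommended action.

D

Column bests: S1=15, S2=24, S3=27, S4=30, S5=28.
A regrets: 18, 0, 4, 32, 18 → max 32
B regrets: 15, 13, 15, 35, 33 → max 35
C regrets: 25, 31, 0, 0, 15 → max 31
D regrets: 0, 27, 14, 4, 0 → max 27
E regrets: 21, 0, 2, 21, 36 → max 36
Smallest max regret = 27 → D.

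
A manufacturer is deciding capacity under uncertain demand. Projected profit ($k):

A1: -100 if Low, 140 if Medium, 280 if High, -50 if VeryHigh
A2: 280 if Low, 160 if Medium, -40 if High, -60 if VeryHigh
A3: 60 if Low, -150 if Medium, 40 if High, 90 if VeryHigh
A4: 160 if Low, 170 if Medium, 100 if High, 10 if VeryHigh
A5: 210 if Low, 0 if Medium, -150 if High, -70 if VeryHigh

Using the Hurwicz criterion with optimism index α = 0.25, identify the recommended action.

A4

A1: 0.25·280 + 0.75·(-100) = -5
A2: 0.25·280 + 0.75·(-60) = 25
A3: 0.25·90 + 0.75·(-150) = -90
A4: 0.25·170 + 0.75·10 = 50
A5: 0.25·210 + 0.75·(-150) = -60
Highest Hurwicz score = 50 → A4.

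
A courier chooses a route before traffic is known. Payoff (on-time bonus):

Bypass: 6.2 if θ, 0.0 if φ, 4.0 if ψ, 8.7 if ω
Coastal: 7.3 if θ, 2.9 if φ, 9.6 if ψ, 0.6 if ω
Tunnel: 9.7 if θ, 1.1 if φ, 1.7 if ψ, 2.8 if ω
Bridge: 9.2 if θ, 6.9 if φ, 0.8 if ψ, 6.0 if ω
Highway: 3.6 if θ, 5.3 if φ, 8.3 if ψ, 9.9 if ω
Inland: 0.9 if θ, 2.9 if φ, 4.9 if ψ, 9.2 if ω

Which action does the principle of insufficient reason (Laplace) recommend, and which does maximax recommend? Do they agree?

laplace → Highway; maximax → Highway (agree)

Row averages: Bypass=4.725, Coastal=5.1, Tunnel=3.825, Bridge=5.725, Highway=6.775, Inland=4.475
Highest average = 6.775 → Highway.
Row maxima: Bypass=8.7, Coastal=9.6, Tunnel=9.7, Bridge=9.2, Highway=9.9, Inland=9.2
Best best-case = 9.9 → Highway.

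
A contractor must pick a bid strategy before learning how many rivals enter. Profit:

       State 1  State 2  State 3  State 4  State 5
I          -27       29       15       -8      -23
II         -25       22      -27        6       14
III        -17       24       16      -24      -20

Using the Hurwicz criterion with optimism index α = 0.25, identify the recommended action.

III

I: 0.25·29 + 0.75·(-27) = -13
II: 0.25·22 + 0.75·(-27) = -14.75
III: 0.25·24 + 0.75·(-24) = -12
Highest Hurwicz score = -12 → III.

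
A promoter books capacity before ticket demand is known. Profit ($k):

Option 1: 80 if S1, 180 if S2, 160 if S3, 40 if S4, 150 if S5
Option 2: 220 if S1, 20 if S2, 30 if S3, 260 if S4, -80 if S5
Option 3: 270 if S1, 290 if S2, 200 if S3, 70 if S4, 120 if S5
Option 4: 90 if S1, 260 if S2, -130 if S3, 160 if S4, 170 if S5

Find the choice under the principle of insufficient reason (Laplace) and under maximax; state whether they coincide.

Row averages: Option 1=122, Option 2=90, Option 3=190, Option 4=110
Highest average = 190 → Option 3.
Row maxima: Option 1=180, Option 2=260, Option 3=290, Option 4=260
Best best-case = 290 → Option 3.

laplace → Option 3; maximax → Option 3 (agree)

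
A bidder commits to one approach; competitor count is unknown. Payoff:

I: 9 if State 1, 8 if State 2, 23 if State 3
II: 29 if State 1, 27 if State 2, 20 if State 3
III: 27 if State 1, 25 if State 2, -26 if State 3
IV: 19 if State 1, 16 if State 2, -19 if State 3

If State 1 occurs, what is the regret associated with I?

20

Best payoff under State 1 is 29.
Regret = 29 − 9 = 20.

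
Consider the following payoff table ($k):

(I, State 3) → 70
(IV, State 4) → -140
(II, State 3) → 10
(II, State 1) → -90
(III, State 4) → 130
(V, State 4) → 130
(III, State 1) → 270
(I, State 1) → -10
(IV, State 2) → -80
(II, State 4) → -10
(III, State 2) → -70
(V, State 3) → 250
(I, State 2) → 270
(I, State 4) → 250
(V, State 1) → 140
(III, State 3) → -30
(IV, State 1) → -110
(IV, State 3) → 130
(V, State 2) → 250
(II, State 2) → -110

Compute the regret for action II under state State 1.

Best payoff under State 1 is 270.
Regret = 270 − (-90) = 360.

360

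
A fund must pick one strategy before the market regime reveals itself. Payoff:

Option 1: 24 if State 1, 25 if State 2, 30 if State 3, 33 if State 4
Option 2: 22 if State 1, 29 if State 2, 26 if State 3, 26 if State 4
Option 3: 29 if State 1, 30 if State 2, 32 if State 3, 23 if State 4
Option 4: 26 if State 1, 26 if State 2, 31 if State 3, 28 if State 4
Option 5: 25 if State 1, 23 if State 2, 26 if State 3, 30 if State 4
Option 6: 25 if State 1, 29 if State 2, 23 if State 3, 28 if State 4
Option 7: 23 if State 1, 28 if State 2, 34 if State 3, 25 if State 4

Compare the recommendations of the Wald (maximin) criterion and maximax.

Row minima: Option 1=24, Option 2=22, Option 3=23, Option 4=26, Option 5=23, Option 6=23, Option 7=23
Best worst-case = 26 → Option 4.
Row maxima: Option 1=33, Option 2=29, Option 3=32, Option 4=31, Option 5=30, Option 6=29, Option 7=34
Best best-case = 34 → Option 7.

maximin → Option 4; maximax → Option 7 (disagree)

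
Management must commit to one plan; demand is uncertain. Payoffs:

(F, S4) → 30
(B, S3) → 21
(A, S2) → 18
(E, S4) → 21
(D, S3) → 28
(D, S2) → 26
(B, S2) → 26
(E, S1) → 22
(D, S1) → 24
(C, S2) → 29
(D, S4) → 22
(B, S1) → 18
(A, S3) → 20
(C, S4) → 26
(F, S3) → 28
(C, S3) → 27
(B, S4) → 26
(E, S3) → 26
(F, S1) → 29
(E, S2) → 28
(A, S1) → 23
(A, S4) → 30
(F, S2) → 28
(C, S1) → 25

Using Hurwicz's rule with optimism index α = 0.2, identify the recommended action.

F

A: 0.2·30 + 0.8·18 = 20.4
B: 0.2·26 + 0.8·18 = 19.6
C: 0.2·29 + 0.8·25 = 25.8
D: 0.2·28 + 0.8·22 = 23.2
E: 0.2·28 + 0.8·21 = 22.4
F: 0.2·30 + 0.8·28 = 28.4
Highest Hurwicz score = 28.4 → F.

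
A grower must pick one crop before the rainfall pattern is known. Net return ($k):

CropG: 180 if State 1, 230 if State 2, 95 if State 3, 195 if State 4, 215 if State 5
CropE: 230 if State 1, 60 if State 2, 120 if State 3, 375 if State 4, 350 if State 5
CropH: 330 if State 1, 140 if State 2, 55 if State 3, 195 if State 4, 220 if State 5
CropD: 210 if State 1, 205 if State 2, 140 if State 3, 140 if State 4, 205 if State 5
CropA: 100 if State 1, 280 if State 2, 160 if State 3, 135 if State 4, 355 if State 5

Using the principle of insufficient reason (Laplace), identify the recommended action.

Row averages: CropG=183, CropE=227, CropH=188, CropD=180, CropA=206
Highest average = 227 → CropE.

CropE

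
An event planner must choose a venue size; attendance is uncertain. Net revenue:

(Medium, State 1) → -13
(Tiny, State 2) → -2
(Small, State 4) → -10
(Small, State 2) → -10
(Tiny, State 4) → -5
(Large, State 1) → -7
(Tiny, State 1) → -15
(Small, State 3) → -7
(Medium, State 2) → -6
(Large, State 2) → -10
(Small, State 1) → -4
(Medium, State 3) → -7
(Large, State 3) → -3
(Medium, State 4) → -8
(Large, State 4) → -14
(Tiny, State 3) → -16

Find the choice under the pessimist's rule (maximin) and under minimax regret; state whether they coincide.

maximin → Small; minimax regret → Small (agree)

Row minima: Tiny=-16, Small=-10, Medium=-13, Large=-14
Best worst-case = -10 → Small.
Column bests: State 1=-4, State 2=-2, State 3=-3, State 4=-5.
Tiny regrets: 11, 0, 13, 0 → max 13
Small regrets: 0, 8, 4, 5 → max 8
Medium regrets: 9, 4, 4, 3 → max 9
Large regrets: 3, 8, 0, 9 → max 9
Smallest max regret = 8 → Small.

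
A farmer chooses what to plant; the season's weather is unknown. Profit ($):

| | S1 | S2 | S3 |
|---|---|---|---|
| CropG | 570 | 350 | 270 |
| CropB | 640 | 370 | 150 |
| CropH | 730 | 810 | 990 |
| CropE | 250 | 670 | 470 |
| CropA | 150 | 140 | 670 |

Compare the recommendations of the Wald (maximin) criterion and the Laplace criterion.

Row minima: CropG=270, CropB=150, CropH=730, CropE=250, CropA=140
Best worst-case = 730 → CropH.
Row averages: CropG=1190/3, CropB=1160/3, CropH=2530/3, CropE=1390/3, CropA=320
Highest average = 2530/3 → CropH.

maximin → CropH; laplace → CropH (agree)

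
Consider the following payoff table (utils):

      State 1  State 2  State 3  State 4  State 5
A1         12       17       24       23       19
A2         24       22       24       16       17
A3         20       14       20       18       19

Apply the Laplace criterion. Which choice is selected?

Row averages: A1=19, A2=20.6, A3=18.2
Highest average = 20.6 → A2.

A2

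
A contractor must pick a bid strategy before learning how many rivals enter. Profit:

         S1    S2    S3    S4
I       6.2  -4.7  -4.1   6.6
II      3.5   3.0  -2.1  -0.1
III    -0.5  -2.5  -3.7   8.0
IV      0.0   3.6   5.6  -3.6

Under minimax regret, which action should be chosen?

II

Column bests: S1=6.2, S2=3.6, S3=5.6, S4=8.0.
I regrets: 0.0, 8.3, 9.7, 1.4 → max 9.7
II regrets: 2.7, 0.6, 7.7, 8.1 → max 8.1
III regrets: 6.7, 6.1, 9.3, 0.0 → max 9.3
IV regrets: 6.2, 0.0, 0.0, 11.6 → max 11.6
Smallest max regret = 8.1 → II.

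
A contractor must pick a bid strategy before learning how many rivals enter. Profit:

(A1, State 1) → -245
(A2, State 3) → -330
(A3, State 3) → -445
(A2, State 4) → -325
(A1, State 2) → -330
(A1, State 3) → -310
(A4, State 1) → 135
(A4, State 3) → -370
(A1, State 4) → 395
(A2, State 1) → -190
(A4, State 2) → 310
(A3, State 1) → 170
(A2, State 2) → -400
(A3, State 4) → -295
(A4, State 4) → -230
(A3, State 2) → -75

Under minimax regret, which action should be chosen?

Column bests: State 1=170, State 2=310, State 3=-310, State 4=395.
A1 regrets: 415, 640, 0, 0 → max 640
A2 regrets: 360, 710, 20, 720 → max 720
A3 regrets: 0, 385, 135, 690 → max 690
A4 regrets: 35, 0, 60, 625 → max 625
Smallest max regret = 625 → A4.

A4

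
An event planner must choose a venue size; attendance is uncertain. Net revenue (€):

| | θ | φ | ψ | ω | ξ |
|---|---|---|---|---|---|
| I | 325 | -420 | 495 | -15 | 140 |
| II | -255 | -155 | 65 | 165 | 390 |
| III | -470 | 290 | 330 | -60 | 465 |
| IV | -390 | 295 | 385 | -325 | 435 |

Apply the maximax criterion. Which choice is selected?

I

Row maxima: I=495, II=390, III=465, IV=435
Best best-case = 495 → I.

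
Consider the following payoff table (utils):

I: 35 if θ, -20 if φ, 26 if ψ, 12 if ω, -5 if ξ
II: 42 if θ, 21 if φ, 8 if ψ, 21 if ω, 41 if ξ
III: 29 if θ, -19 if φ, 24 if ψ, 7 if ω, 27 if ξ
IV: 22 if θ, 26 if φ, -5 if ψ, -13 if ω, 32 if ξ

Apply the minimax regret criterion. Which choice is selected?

Column bests: θ=42, φ=26, ψ=26, ω=21, ξ=41.
I regrets: 7, 46, 0, 9, 46 → max 46
II regrets: 0, 5, 18, 0, 0 → max 18
III regrets: 13, 45, 2, 14, 14 → max 45
IV regrets: 20, 0, 31, 34, 9 → max 34
Smallest max regret = 18 → II.

II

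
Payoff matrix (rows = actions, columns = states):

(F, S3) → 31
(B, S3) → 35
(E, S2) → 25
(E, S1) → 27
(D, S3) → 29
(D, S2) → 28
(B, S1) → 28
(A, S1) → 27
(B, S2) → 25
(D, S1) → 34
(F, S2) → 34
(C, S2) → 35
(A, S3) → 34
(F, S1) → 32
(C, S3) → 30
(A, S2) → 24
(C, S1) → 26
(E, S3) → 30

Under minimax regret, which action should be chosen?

F

Column bests: S1=34, S2=35, S3=35.
A regrets: 7, 11, 1 → max 11
B regrets: 6, 10, 0 → max 10
C regrets: 8, 0, 5 → max 8
D regrets: 0, 7, 6 → max 7
E regrets: 7, 10, 5 → max 10
F regrets: 2, 1, 4 → max 4
Smallest max regret = 4 → F.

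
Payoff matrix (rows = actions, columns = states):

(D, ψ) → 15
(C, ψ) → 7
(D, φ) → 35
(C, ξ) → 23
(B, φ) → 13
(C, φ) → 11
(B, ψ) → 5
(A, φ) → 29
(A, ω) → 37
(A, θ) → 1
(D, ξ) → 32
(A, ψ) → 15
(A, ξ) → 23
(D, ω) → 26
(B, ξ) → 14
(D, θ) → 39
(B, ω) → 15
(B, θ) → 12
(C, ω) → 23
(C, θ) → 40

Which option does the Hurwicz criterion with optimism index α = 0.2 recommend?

D

A: 0.2·37 + 0.8·1 = 8.2
B: 0.2·15 + 0.8·5 = 7
C: 0.2·40 + 0.8·7 = 13.6
D: 0.2·39 + 0.8·15 = 19.8
Highest Hurwicz score = 19.8 → D.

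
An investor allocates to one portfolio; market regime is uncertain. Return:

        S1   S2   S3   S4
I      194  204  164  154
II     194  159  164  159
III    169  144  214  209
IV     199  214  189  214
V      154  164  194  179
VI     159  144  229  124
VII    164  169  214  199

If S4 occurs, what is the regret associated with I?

60

Best payoff under S4 is 214.
Regret = 214 − 154 = 60.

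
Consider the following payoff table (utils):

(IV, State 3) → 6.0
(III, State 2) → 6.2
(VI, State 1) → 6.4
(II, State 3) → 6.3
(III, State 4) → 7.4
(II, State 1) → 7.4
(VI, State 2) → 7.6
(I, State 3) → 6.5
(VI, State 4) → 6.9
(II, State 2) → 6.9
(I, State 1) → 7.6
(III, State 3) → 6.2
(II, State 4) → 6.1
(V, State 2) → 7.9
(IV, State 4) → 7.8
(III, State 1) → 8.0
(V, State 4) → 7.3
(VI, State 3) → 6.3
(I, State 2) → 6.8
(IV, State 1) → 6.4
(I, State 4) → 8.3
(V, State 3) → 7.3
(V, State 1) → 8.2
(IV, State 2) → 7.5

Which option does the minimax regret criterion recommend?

V

Column bests: State 1=8.2, State 2=7.9, State 3=7.3, State 4=8.3.
I regrets: 0.6, 1.1, 0.8, 0.0 → max 1.1
II regrets: 0.8, 1.0, 1.0, 2.2 → max 2.2
III regrets: 0.2, 1.7, 1.1, 0.9 → max 1.7
IV regrets: 1.8, 0.4, 1.3, 0.5 → max 1.8
V regrets: 0.0, 0.0, 0.0, 1.0 → max 1.0
VI regrets: 1.8, 0.3, 1.0, 1.4 → max 1.8
Smallest max regret = 1.0 → V.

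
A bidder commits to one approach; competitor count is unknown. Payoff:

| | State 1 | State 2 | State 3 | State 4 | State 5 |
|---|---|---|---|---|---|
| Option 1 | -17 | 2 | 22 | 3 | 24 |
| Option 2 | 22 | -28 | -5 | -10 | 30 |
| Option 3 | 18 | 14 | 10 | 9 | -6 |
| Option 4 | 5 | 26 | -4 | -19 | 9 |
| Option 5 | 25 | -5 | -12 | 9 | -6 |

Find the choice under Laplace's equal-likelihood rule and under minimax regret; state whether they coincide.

laplace → Option 3; minimax regret → Option 4 (disagree)

Row averages: Option 1=6.8, Option 2=1.8, Option 3=9, Option 4=3.4, Option 5=2.2
Highest average = 9 → Option 3.
Column bests: State 1=25, State 2=26, State 3=22, State 4=9, State 5=30.
Option 1 regrets: 42, 24, 0, 6, 6 → max 42
Option 2 regrets: 3, 54, 27, 19, 0 → max 54
Option 3 regrets: 7, 12, 12, 0, 36 → max 36
Option 4 regrets: 20, 0, 26, 28, 21 → max 28
Option 5 regrets: 0, 31, 34, 0, 36 → max 36
Smallest max regret = 28 → Option 4.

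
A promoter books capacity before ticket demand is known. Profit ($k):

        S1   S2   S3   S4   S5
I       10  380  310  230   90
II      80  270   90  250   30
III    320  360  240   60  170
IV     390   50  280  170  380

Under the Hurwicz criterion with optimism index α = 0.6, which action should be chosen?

I: 0.6·380 + 0.4·10 = 232
II: 0.6·270 + 0.4·30 = 174
III: 0.6·360 + 0.4·60 = 240
IV: 0.6·390 + 0.4·50 = 254
Highest Hurwicz score = 254 → IV.

IV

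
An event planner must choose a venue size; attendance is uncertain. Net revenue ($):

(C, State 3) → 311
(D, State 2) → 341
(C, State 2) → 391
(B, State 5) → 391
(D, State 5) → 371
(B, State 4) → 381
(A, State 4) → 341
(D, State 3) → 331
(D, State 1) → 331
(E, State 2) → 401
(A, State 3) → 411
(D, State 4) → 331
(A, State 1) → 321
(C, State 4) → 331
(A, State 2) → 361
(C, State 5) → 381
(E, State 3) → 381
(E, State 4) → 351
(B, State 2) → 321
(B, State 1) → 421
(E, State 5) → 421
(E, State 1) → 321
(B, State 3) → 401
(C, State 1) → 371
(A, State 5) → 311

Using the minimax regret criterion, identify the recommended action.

B

Column bests: State 1=421, State 2=401, State 3=411, State 4=381, State 5=421.
A regrets: 100, 40, 0, 40, 110 → max 110
B regrets: 0, 80, 10, 0, 30 → max 80
C regrets: 50, 10, 100, 50, 40 → max 100
D regrets: 90, 60, 80, 50, 50 → max 90
E regrets: 100, 0, 30, 30, 0 → max 100
Smallest max regret = 80 → B.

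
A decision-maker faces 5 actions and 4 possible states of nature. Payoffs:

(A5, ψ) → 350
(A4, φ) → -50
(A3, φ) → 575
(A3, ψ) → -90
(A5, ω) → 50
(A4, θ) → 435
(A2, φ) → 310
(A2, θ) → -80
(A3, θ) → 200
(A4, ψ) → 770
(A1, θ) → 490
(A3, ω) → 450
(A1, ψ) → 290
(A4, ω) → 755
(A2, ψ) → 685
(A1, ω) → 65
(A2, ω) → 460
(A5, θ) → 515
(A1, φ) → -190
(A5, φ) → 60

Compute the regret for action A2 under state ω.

295

Best payoff under ω is 755.
Regret = 755 − 460 = 295.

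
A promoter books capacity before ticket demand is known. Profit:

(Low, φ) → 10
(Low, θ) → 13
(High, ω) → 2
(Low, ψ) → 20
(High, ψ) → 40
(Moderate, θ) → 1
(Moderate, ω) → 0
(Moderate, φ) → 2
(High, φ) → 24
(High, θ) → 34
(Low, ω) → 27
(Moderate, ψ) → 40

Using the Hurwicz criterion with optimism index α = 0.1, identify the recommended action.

Low

Low: 0.1·27 + 0.9·10 = 11.7
Moderate: 0.1·40 + 0.9·0 = 4
High: 0.1·40 + 0.9·2 = 5.8
Highest Hurwicz score = 11.7 → Low.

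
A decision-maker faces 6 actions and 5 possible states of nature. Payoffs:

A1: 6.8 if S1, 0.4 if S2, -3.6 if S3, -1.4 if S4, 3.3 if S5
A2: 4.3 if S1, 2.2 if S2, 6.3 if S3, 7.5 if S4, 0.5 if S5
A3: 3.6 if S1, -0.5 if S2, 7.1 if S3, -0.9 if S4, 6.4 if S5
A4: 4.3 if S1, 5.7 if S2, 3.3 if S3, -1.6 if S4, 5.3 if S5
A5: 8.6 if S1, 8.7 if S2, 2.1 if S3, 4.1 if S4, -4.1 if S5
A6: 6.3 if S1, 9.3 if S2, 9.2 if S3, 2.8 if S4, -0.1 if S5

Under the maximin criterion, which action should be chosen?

Row minima: A1=-3.6, A2=0.5, A3=-0.9, A4=-1.6, A5=-4.1, A6=-0.1
Best worst-case = 0.5 → A2.

A2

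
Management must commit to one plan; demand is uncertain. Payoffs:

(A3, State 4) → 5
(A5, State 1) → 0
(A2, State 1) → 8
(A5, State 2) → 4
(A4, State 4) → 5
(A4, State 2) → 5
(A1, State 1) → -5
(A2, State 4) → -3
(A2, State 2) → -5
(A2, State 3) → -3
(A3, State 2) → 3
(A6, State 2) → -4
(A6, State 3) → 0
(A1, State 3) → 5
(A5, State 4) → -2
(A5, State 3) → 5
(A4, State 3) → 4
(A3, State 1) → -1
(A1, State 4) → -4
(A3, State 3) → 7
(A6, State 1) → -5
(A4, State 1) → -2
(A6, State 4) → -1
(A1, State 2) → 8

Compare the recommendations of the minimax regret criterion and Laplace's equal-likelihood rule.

Column bests: State 1=8, State 2=8, State 3=7, State 4=5.
A1 regrets: 13, 0, 2, 9 → max 13
A2 regrets: 0, 13, 10, 8 → max 13
A3 regrets: 9, 5, 0, 0 → max 9
A4 regrets: 10, 3, 3, 0 → max 10
A5 regrets: 8, 4, 2, 7 → max 8
A6 regrets: 13, 12, 7, 6 → max 13
Smallest max regret = 8 → A5.
Row averages: A1=1, A2=-0.75, A3=3.5, A4=3, A5=1.75, A6=-2.5
Highest average = 3.5 → A3.

minimax regret → A5; laplace → A3 (disagree)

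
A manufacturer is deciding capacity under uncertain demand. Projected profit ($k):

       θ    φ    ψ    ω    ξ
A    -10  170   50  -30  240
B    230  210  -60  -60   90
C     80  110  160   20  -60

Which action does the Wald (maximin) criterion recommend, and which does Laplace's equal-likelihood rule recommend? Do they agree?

maximin → A; laplace → A (agree)

Row minima: A=-30, B=-60, C=-60
Best worst-case = -30 → A.
Row averages: A=84, B=82, C=62
Highest average = 84 → A.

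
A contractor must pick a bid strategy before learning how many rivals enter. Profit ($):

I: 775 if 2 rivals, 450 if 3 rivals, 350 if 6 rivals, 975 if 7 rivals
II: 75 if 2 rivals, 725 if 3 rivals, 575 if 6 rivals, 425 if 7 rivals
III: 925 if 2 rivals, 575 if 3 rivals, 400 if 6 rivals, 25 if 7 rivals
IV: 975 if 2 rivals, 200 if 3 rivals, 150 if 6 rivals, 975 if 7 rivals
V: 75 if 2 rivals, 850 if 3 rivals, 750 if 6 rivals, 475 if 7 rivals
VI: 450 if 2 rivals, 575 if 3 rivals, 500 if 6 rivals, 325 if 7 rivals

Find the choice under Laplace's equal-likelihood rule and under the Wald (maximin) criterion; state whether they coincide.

laplace → I; maximin → I (agree)

Row averages: I=637.5, II=450, III=481.25, IV=575, V=537.5, VI=462.5
Highest average = 637.5 → I.
Row minima: I=350, II=75, III=25, IV=150, V=75, VI=325
Best worst-case = 350 → I.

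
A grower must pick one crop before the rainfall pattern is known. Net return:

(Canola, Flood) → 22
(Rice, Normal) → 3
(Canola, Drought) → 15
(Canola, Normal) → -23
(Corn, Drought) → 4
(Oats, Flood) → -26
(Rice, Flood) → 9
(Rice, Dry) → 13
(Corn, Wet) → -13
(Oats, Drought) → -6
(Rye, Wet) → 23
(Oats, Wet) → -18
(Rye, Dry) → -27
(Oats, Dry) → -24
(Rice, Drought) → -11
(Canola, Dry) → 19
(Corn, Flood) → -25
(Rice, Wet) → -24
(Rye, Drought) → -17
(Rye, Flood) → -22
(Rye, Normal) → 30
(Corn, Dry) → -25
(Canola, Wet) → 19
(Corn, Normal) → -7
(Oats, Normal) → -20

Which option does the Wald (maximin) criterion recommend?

Row minima: Canola=-23, Corn=-25, Rice=-24, Oats=-26, Rye=-27
Best worst-case = -23 → Canola.

Canola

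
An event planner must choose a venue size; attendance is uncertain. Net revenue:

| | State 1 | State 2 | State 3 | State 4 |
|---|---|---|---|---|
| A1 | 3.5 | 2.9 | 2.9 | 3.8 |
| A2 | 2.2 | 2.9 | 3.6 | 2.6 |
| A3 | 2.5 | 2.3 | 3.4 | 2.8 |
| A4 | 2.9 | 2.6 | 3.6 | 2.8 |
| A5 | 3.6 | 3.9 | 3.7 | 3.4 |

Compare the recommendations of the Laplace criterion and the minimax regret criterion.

Row averages: A1=3.275, A2=2.825, A3=2.75, A4=2.975, A5=3.65
Highest average = 3.65 → A5.
Column bests: State 1=3.6, State 2=3.9, State 3=3.7, State 4=3.8.
A1 regrets: 0.1, 1.0, 0.8, 0.0 → max 1.0
A2 regrets: 1.4, 1.0, 0.1, 1.2 → max 1.4
A3 regrets: 1.1, 1.6, 0.3, 1.0 → max 1.6
A4 regrets: 0.7, 1.3, 0.1, 1.0 → max 1.3
A5 regrets: 0.0, 0.0, 0.0, 0.4 → max 0.4
Smallest max regret = 0.4 → A5.

laplace → A5; minimax regret → A5 (agree)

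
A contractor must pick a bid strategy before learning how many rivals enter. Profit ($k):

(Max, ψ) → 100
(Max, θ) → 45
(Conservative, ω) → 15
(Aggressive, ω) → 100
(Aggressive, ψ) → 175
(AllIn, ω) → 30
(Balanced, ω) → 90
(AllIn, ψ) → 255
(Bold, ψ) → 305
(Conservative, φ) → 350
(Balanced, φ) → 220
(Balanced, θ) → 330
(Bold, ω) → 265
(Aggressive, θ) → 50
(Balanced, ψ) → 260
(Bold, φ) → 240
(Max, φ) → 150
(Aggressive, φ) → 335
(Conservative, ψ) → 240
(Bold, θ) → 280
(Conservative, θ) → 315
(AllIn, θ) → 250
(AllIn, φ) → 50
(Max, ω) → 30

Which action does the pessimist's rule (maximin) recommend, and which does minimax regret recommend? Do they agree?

Row minima: Conservative=15, Balanced=90, Aggressive=50, Bold=240, AllIn=30, Max=30
Best worst-case = 240 → Bold.
Column bests: θ=330, φ=350, ψ=305, ω=265.
Conservative regrets: 15, 0, 65, 250 → max 250
Balanced regrets: 0, 130, 45, 175 → max 175
Aggressive regrets: 280, 15, 130, 165 → max 280
Bold regrets: 50, 110, 0, 0 → max 110
AllIn regrets: 80, 300, 50, 235 → max 300
Max regrets: 285, 200, 205, 235 → max 285
Smallest max regret = 110 → Bold.

maximin → Bold; minimax regret → Bold (agree)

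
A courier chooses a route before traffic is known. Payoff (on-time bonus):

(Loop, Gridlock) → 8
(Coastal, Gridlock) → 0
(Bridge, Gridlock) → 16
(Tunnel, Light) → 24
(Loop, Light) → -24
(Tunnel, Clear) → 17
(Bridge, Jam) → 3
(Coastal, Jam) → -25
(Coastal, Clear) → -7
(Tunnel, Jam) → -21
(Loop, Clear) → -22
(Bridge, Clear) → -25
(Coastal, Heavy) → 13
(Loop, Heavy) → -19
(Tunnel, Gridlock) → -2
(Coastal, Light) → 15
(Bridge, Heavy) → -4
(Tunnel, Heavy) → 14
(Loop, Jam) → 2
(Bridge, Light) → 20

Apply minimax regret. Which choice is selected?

Column bests: Clear=17, Light=24, Heavy=14, Jam=3, Gridlock=16.
Loop regrets: 39, 48, 33, 1, 8 → max 48
Bridge regrets: 42, 4, 18, 0, 0 → max 42
Coastal regrets: 24, 9, 1, 28, 16 → max 28
Tunnel regrets: 0, 0, 0, 24, 18 → max 24
Smallest max regret = 24 → Tunnel.

Tunnel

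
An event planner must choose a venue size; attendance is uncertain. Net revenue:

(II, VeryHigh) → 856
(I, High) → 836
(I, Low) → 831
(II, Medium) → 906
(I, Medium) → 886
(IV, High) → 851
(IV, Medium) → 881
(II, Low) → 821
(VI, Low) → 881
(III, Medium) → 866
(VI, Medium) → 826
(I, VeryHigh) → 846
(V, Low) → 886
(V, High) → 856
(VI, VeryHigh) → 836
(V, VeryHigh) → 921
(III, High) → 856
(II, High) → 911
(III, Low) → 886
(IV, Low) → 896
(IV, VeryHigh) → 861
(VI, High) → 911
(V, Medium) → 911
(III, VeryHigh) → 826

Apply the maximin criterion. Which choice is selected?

Row minima: I=831, II=821, III=826, IV=851, V=856, VI=826
Best worst-case = 856 → V.

V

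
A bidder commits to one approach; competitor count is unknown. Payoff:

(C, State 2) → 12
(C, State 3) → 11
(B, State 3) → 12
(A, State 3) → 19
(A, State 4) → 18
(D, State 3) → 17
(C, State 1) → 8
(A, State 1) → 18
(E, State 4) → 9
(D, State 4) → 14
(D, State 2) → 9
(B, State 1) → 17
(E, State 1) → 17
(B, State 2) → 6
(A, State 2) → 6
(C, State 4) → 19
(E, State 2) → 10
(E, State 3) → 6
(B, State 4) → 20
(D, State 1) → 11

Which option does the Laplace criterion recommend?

Row averages: A=15.25, B=13.75, C=12.5, D=12.75, E=10.5
Highest average = 15.25 → A.

A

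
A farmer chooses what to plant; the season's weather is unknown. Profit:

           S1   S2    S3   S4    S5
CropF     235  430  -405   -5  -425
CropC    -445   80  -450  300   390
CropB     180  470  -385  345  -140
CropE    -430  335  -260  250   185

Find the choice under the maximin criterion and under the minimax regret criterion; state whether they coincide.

Row minima: CropF=-425, CropC=-450, CropB=-385, CropE=-430
Best worst-case = -385 → CropB.
Column bests: S1=235, S2=470, S3=-260, S4=345, S5=390.
CropF regrets: 0, 40, 145, 350, 815 → max 815
CropC regrets: 680, 390, 190, 45, 0 → max 680
CropB regrets: 55, 0, 125, 0, 530 → max 530
CropE regrets: 665, 135, 0, 95, 205 → max 665
Smallest max regret = 530 → CropB.

maximin → CropB; minimax regret → CropB (agree)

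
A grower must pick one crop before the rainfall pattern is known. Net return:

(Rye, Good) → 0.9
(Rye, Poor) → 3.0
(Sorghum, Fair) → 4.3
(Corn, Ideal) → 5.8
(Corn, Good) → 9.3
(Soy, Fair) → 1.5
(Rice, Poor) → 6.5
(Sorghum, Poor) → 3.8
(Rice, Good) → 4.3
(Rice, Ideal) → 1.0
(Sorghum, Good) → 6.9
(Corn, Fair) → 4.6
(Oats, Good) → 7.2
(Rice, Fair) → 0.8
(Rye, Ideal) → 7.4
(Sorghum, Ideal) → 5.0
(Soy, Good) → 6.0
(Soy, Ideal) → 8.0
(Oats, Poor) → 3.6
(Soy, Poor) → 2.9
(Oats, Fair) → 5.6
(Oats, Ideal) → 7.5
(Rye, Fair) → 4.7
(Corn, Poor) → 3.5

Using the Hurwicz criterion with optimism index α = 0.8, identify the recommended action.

Corn

Sorghum: 0.8·6.9 + 0.2·3.8 = 6.28
Rice: 0.8·6.5 + 0.2·0.8 = 5.36
Corn: 0.8·9.3 + 0.2·3.5 = 8.14
Soy: 0.8·8.0 + 0.2·1.5 = 6.7
Oats: 0.8·7.5 + 0.2·3.6 = 6.72
Rye: 0.8·7.4 + 0.2·0.9 = 6.1
Highest Hurwicz score = 8.14 → Corn.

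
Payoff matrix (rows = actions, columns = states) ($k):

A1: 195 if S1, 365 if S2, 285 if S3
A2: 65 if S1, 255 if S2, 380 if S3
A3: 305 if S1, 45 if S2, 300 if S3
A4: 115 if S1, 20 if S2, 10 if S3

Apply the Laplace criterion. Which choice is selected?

A1

Row averages: A1=845/3, A2=700/3, A3=650/3, A4=145/3
Highest average = 845/3 → A1.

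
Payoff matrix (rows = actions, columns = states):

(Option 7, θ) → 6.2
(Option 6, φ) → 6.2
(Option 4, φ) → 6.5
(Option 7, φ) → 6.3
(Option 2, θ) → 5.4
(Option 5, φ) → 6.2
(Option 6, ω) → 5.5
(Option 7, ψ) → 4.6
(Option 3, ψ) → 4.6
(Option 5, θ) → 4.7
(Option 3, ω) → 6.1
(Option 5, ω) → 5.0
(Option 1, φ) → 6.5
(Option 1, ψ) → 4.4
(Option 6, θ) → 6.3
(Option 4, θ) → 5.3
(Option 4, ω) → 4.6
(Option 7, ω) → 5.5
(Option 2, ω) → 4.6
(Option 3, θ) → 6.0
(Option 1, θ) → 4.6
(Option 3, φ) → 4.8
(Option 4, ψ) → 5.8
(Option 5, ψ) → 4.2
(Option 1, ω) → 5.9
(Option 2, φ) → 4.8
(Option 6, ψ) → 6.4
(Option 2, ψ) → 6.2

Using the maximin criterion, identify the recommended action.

Row minima: Option 1=4.4, Option 2=4.6, Option 3=4.6, Option 4=4.6, Option 5=4.2, Option 6=5.5, Option 7=4.6
Best worst-case = 5.5 → Option 6.

Option 6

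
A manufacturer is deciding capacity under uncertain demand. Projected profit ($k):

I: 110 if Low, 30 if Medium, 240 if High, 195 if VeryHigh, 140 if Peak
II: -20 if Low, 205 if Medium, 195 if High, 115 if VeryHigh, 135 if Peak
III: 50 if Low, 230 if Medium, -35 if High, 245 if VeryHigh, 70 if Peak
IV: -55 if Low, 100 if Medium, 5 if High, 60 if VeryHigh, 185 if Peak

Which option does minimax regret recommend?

II

Column bests: Low=110, Medium=230, High=240, VeryHigh=245, Peak=185.
I regrets: 0, 200, 0, 50, 45 → max 200
II regrets: 130, 25, 45, 130, 50 → max 130
III regrets: 60, 0, 275, 0, 115 → max 275
IV regrets: 165, 130, 235, 185, 0 → max 235
Smallest max regret = 130 → II.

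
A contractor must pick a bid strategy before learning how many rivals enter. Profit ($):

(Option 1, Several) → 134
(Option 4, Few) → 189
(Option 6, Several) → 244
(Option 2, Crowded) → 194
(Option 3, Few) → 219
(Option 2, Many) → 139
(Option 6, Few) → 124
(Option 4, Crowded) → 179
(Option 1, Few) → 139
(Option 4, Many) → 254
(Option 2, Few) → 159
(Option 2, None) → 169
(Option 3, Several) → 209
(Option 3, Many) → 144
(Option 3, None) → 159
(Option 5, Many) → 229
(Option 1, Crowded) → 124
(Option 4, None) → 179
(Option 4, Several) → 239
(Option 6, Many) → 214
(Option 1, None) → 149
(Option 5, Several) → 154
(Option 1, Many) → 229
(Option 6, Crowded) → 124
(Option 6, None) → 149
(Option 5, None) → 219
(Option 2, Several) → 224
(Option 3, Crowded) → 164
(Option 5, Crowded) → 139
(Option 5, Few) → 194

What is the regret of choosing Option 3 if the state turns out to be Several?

35

Best payoff under Several is 244.
Regret = 244 − 209 = 35.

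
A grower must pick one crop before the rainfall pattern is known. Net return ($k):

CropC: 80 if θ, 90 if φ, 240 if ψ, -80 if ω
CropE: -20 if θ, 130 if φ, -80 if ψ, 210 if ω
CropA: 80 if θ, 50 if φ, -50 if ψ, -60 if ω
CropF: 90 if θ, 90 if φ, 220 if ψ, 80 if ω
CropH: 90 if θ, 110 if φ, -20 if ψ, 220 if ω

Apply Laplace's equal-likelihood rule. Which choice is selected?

Row averages: CropC=82.5, CropE=60, CropA=5, CropF=120, CropH=100
Highest average = 120 → CropF.

CropF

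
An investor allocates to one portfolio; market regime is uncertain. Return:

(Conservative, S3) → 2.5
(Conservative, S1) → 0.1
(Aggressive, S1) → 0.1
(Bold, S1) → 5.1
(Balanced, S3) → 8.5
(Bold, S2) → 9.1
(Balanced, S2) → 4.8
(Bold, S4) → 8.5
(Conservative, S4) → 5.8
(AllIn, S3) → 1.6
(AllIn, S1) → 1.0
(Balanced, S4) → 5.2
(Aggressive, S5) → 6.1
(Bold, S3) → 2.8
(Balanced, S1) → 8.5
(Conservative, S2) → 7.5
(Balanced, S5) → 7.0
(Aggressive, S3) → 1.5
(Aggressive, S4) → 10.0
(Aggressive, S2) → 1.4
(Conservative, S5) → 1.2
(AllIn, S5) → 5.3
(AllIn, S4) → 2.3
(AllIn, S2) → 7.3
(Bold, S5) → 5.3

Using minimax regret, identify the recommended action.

Column bests: S1=8.5, S2=9.1, S3=8.5, S4=10.0, S5=7.0.
Conservative regrets: 8.4, 1.6, 6.0, 4.2, 5.8 → max 8.4
Balanced regrets: 0.0, 4.3, 0.0, 4.8, 0.0 → max 4.8
Aggressive regrets: 8.4, 7.7, 7.0, 0.0, 0.9 → max 8.4
Bold regrets: 3.4, 0.0, 5.7, 1.5, 1.7 → max 5.7
AllIn regrets: 7.5, 1.8, 6.9, 7.7, 1.7 → max 7.7
Smallest max regret = 4.8 → Balanced.

Balanced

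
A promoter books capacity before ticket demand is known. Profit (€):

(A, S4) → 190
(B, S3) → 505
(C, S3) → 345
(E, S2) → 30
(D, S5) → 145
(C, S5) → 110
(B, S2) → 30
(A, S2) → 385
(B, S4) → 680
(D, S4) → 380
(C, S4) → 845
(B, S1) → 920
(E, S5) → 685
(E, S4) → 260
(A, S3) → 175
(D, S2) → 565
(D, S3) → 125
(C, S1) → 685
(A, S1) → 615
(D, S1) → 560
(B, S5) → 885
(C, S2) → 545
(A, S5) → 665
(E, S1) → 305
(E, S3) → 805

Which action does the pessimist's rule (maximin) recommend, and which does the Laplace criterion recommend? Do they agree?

maximin → A; laplace → B (disagree)

Row minima: A=175, B=30, C=110, D=125, E=30
Best worst-case = 175 → A.
Row averages: A=406, B=604, C=506, D=355, E=417
Highest average = 604 → B.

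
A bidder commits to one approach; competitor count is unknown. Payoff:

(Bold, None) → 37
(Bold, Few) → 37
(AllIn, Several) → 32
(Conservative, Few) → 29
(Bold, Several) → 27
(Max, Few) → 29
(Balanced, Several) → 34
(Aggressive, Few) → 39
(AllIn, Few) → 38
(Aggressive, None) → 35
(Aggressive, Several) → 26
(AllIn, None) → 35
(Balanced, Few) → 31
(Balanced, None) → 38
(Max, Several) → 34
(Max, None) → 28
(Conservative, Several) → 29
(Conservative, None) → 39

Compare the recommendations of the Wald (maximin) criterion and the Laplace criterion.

Row minima: Conservative=29, Balanced=31, Aggressive=26, Bold=27, AllIn=32, Max=28
Best worst-case = 32 → AllIn.
Row averages: Conservative=97/3, Balanced=103/3, Aggressive=100/3, Bold=101/3, AllIn=35, Max=91/3
Highest average = 35 → AllIn.

maximin → AllIn; laplace → AllIn (agree)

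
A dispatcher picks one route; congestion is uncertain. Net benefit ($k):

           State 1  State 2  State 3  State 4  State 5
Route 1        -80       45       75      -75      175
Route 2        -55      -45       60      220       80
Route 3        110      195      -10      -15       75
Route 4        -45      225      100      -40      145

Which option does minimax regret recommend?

Route 3

Column bests: State 1=110, State 2=225, State 3=100, State 4=220, State 5=175.
Route 1 regrets: 190, 180, 25, 295, 0 → max 295
Route 2 regrets: 165, 270, 40, 0, 95 → max 270
Route 3 regrets: 0, 30, 110, 235, 100 → max 235
Route 4 regrets: 155, 0, 0, 260, 30 → max 260
Smallest max regret = 235 → Route 3.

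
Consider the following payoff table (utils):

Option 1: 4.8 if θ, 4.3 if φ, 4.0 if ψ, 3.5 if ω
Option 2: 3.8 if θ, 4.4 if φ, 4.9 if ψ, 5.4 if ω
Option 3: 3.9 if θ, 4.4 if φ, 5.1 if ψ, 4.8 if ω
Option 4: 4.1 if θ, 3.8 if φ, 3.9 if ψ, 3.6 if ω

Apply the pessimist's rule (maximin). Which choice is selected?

Option 3

Row minima: Option 1=3.5, Option 2=3.8, Option 3=3.9, Option 4=3.6
Best worst-case = 3.9 → Option 3.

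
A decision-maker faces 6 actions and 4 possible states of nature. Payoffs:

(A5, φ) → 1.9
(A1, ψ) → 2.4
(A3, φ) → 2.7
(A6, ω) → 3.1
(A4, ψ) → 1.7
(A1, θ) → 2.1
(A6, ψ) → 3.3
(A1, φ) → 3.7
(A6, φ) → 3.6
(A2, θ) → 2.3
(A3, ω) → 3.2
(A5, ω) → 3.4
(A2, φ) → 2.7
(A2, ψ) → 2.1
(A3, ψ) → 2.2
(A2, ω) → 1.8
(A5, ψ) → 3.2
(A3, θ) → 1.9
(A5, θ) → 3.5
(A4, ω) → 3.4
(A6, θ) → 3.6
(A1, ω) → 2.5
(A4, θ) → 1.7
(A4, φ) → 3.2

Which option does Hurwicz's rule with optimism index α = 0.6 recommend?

A6

A1: 0.6·3.7 + 0.4·2.1 = 3.06
A2: 0.6·2.7 + 0.4·1.8 = 2.34
A3: 0.6·3.2 + 0.4·1.9 = 2.68
A4: 0.6·3.4 + 0.4·1.7 = 2.72
A5: 0.6·3.5 + 0.4·1.9 = 2.86
A6: 0.6·3.6 + 0.4·3.1 = 3.4
Highest Hurwicz score = 3.4 → A6.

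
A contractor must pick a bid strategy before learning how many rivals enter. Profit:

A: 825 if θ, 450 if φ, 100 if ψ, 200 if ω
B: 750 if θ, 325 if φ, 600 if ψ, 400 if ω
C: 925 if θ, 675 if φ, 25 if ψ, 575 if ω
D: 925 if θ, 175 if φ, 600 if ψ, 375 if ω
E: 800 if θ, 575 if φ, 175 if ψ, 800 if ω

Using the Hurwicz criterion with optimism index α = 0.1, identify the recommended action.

A: 0.1·825 + 0.9·100 = 172.5
B: 0.1·750 + 0.9·325 = 367.5
C: 0.1·925 + 0.9·25 = 115
D: 0.1·925 + 0.9·175 = 250
E: 0.1·800 + 0.9·175 = 237.5
Highest Hurwicz score = 367.5 → B.

B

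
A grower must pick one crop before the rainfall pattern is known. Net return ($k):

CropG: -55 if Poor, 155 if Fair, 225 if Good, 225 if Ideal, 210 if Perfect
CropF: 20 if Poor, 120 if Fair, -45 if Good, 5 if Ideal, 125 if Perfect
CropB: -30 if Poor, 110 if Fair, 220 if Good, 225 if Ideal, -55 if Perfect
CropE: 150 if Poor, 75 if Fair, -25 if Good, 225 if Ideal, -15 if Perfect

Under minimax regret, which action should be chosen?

Column bests: Poor=150, Fair=155, Good=225, Ideal=225, Perfect=210.
CropG regrets: 205, 0, 0, 0, 0 → max 205
CropF regrets: 130, 35, 270, 220, 85 → max 270
CropB regrets: 180, 45, 5, 0, 265 → max 265
CropE regrets: 0, 80, 250, 0, 225 → max 250
Smallest max regret = 205 → CropG.

CropG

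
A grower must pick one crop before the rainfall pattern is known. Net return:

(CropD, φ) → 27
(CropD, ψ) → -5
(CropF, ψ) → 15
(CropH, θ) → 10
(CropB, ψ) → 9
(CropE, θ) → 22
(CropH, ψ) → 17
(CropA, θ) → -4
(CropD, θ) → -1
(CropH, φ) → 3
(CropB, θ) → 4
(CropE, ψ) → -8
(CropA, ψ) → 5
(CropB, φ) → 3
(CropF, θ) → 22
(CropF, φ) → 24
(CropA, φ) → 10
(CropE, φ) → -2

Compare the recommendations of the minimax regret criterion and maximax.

Column bests: θ=22, φ=27, ψ=17.
CropA regrets: 26, 17, 12 → max 26
CropF regrets: 0, 3, 2 → max 3
CropE regrets: 0, 29, 25 → max 29
CropH regrets: 12, 24, 0 → max 24
CropD regrets: 23, 0, 22 → max 23
CropB regrets: 18, 24, 8 → max 24
Smallest max regret = 3 → CropF.
Row maxima: CropA=10, CropF=24, CropE=22, CropH=17, CropD=27, CropB=9
Best best-case = 27 → CropD.

minimax regret → CropF; maximax → CropD (disagree)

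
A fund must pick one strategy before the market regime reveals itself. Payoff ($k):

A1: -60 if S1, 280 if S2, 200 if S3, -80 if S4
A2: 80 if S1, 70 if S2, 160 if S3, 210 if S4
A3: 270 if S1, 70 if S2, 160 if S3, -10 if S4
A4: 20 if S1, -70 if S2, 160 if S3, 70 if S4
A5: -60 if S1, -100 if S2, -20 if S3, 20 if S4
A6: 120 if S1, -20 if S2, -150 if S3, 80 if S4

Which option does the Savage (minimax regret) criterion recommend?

A2

Column bests: S1=270, S2=280, S3=200, S4=210.
A1 regrets: 330, 0, 0, 290 → max 330
A2 regrets: 190, 210, 40, 0 → max 210
A3 regrets: 0, 210, 40, 220 → max 220
A4 regrets: 250, 350, 40, 140 → max 350
A5 regrets: 330, 380, 220, 190 → max 380
A6 regrets: 150, 300, 350, 130 → max 350
Smallest max regret = 210 → A2.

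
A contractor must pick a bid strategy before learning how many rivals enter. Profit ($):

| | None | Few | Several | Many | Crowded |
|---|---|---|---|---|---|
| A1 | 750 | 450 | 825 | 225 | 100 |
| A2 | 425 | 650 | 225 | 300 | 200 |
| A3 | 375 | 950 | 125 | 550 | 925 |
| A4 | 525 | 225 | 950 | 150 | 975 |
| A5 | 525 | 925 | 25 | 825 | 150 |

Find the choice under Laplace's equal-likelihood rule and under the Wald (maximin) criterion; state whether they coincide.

Row averages: A1=470, A2=360, A3=585, A4=565, A5=490
Highest average = 585 → A3.
Row minima: A1=100, A2=200, A3=125, A4=150, A5=25
Best worst-case = 200 → A2.

laplace → A3; maximin → A2 (disagree)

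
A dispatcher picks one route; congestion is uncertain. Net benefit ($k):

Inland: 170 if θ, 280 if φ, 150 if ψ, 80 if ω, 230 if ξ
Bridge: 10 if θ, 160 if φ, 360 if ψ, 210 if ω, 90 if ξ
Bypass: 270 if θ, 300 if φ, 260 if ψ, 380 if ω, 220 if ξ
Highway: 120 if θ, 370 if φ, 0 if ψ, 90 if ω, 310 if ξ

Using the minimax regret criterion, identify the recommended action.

Column bests: θ=270, φ=370, ψ=360, ω=380, ξ=310.
Inland regrets: 100, 90, 210, 300, 80 → max 300
Bridge regrets: 260, 210, 0, 170, 220 → max 260
Bypass regrets: 0, 70, 100, 0, 90 → max 100
Highway regrets: 150, 0, 360, 290, 0 → max 360
Smallest max regret = 100 → Bypass.

Bypass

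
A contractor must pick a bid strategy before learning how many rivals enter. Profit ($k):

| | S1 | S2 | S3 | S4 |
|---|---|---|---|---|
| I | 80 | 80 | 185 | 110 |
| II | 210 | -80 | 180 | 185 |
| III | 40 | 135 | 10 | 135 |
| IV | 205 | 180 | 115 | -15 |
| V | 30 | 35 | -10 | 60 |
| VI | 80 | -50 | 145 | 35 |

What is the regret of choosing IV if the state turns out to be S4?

200

Best payoff under S4 is 185.
Regret = 185 − (-15) = 200.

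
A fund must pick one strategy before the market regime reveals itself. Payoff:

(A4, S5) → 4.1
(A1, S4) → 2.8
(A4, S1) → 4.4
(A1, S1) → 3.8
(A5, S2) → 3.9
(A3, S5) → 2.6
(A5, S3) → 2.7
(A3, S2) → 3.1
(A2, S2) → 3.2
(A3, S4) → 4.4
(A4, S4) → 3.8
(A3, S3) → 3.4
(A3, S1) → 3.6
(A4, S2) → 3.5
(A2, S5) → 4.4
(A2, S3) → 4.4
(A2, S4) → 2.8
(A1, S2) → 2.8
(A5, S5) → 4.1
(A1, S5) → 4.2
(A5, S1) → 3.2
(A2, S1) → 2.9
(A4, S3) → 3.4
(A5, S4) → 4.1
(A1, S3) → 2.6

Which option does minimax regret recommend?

Column bests: S1=4.4, S2=3.9, S3=4.4, S4=4.4, S5=4.4.
A1 regrets: 0.6, 1.1, 1.8, 1.6, 0.2 → max 1.8
A2 regrets: 1.5, 0.7, 0.0, 1.6, 0.0 → max 1.6
A3 regrets: 0.8, 0.8, 1.0, 0.0, 1.8 → max 1.8
A4 regrets: 0.0, 0.4, 1.0, 0.6, 0.3 → max 1.0
A5 regrets: 1.2, 0.0, 1.7, 0.3, 0.3 → max 1.7
Smallest max regret = 1.0 → A4.

A4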